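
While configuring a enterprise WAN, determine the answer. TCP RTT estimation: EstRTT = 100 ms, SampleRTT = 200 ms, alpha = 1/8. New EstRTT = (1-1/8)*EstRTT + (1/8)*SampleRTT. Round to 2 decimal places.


Given: EstRTT = 100 ms, SampleRTT = 200 ms, alpha = 1/8
New EstRTT = (1 - alpha) * EstRTT + alpha * SampleRTT
(7/8) * 100 = 87.5
(1/8) * 200 = 25
New EstRTT = 87.5 + 25 = 112.5 ms -> 112.50 ms (2 dp)

112.50


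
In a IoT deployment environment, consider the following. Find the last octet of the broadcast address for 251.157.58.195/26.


Given: IP = 251.157.58.195, prefix = /26
Host bits = 32 - 26 = 6
Network last octet = 195 AND mask = 192
Host part size = 2^6 - 1 = 63
Broadcast last octet = 192 OR 63 = 255

255


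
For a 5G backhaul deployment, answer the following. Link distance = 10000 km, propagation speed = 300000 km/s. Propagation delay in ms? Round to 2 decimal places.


Given: distance = 10000 km, speed = 300000 km/s
Delay = distance / speed = 10000 / 300000 seconds
Delay in ms = 10000 * 1000 / 300000
Delay = 33.3333 ms
Rounded to 2 dp = 33.33 ms

33.33


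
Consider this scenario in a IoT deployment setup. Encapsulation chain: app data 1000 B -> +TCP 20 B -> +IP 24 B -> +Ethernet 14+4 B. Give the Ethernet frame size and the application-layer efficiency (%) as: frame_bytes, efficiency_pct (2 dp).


TCP segment = 1000 + 20 = 1020 B
IP packet = 1020 + 24 = 1044 B
Ethernet frame = 1044 + 14 + 4 = 1062 B
Efficiency = app / frame = 1000 / 1062 = 0.941620 = 94.1620% -> 94.16% (2 dp)

1062, 94.16


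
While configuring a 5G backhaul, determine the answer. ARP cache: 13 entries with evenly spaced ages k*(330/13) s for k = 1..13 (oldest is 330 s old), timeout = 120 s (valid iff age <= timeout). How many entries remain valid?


Ages are k * 330/13 s for k = 1..13 (spacing = 25.3846 s).
Entry k is valid iff k * 330/13 <= 120 iff k <= 13 * 120 / 330 = 4.7273
n_valid = floor(4.7273) = 4
(n_stale = 13 - 4 = 9)

4


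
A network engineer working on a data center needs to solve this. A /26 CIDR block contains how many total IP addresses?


Given: CIDR prefix /26
Host bits = 32 - 26 = 6
Total addresses = 2^6 = 64

64


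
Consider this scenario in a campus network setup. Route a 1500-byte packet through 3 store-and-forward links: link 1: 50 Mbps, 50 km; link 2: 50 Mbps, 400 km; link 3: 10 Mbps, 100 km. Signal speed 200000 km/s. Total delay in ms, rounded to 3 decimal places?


Packet = 1500 bytes = 12000 bits. Store-and-forward: sum (t_trans + t_prop) per link.
Link 1: t_trans = 12000/(50*10^6) s = 0.2400 ms; t_prop = 50/200000 s = 0.2500 ms; subtotal = 0.4900 ms
Link 2: t_trans = 12000/(50*10^6) s = 0.2400 ms; t_prop = 400/200000 s = 2.0000 ms; subtotal = 2.2400 ms
Link 3: t_trans = 12000/(10*10^6) s = 1.2000 ms; t_prop = 100/200000 s = 0.5000 ms; subtotal = 1.7000 ms
End-to-end = 0.4900 + 2.2400 + 1.7000 = 4.4300 ms -> 4.430 ms (3 dp)

4.430


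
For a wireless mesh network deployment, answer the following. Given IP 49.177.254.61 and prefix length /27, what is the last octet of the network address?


Given: IP = 49.177.254.61, prefix = /27
Subnet mask = 255.255.255.224
Last octet of IP: 61
Last octet of mask: 224
Network last octet = 61 AND 224 = 32

32


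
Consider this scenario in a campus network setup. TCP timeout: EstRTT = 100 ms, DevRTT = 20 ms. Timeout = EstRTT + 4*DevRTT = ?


Given: EstRTT = 100 ms, DevRTT = 20 ms
Timeout = EstRTT + 4 * DevRTT
4 * DevRTT = 4 * 20 = 80
Timeout = 100 + 80 = 180 ms

180


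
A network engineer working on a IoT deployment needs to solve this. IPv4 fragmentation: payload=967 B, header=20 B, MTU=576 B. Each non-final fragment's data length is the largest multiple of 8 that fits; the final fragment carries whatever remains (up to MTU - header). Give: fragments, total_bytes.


Max data per non-final fragment = floor((MTU - header)/8)*8 = floor((576 - 20)/8)*8 = floor(556/8)*8 = 552 B
Final fragment needs no 8-byte alignment: it can carry up to MTU - header = 556 B
Non-final fragments needed = ceil((payload - 556) / 552) = ceil(411/552) = ceil(0.7446) = 1
Number of fragments = 1 + 1 = 2
Fragment sizes (data): 1 * 552 B + 415 B (last, 415 <= 556 OK)
Total bytes sent = payload + n_frags * header = 967 + 2*20 = 967 + 40 = 1007 B

2, 1007


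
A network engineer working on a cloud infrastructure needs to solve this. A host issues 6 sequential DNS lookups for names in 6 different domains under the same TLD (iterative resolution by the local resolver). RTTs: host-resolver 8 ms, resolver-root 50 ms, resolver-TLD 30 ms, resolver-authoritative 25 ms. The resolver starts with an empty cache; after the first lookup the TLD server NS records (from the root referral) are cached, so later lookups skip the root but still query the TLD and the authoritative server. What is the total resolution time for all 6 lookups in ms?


Lookup 1 (cold cache): local + root + TLD + auth = 8 + 50 + 30 + 25 = 113 ms
Lookups 2..6 (TLD NS cached -> skip root; new domain -> still ask TLD and auth): local + TLD + auth = 8 + 30 + 25 = 63 ms each
Remaining 5 lookups: 5 * 63 = 315 ms
Total = 113 + 315 = 428 ms

428


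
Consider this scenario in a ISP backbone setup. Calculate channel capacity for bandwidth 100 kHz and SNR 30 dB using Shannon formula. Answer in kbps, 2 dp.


Given: B = 100 kHz, SNR = 30 dB
SNR linear = 10^(30/10) = 1000
1 + SNR = 1001
log2(1001) = 9.9672262588
C = 100 * 1000 * 9.9672262588 = 996722.6259 bps
C = 996.722626 kbps -> 996.72 kbps (2 dp)

996.72


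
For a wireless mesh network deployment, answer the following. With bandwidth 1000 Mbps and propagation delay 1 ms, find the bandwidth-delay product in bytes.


Given: bandwidth = 1000 Mbps, delay = 1 ms
BDP in bits = 1000 * 10^6 * 1 / 1000
BDP in bits = 1000000
BDP in bytes = 1000000 / 8 = 125000

125000


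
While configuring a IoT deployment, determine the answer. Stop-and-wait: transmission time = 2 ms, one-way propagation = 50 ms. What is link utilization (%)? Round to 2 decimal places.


Given: Ttrans = 2 ms, Tprop = 50 ms
RTT = 2 * Tprop = 2 * 50 = 100 ms
U = Ttrans / (Ttrans + RTT)
U = 2 / (2 + 100)
U = 2 / 102 = 0.019608
U% = 1.96%

1.96


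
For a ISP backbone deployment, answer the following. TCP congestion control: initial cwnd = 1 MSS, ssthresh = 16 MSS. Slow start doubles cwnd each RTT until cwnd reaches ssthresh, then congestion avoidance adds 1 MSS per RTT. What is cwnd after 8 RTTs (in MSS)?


RTT 0: cwnd = 1 MSS (initial)
RTT 1: cwnd = 2 MSS (slow start, doubled)
RTT 2: cwnd = 4 MSS (slow start, doubled)
RTT 3: cwnd = 8 MSS (slow start, doubled)
RTT 4: cwnd = 16 MSS (slow start, doubled)
RTT 5: cwnd = 17 MSS (congestion avoidance, +1)
RTT 6: cwnd = 18 MSS (congestion avoidance, +1)
RTT 7: cwnd = 19 MSS (congestion avoidance, +1)
RTT 8: cwnd = 20 MSS (congestion avoidance, +1)

20


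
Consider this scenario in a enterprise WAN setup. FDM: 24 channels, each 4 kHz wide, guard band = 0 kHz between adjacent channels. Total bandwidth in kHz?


Given: 24 channels, 4 kHz each, guard = 0 kHz
Channel bandwidth = 24 * 4 = 96 kHz
Guard bands = 23 gaps * 0 kHz = 0 kHz
Total = 96 + 0 = 96 kHz

96


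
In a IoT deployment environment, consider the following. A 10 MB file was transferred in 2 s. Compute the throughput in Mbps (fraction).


Given: file = 10 MB, time = 2 s
File in Mb = 10 * 8 = 80 Mb
Throughput = 80 / 2 Mbps
Throughput = 40 Mbps

40


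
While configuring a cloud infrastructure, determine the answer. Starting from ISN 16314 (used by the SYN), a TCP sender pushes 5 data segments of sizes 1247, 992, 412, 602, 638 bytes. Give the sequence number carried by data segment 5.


The SYN occupies sequence number ISN = 16314, so the first data byte is ISN + 1 = 16315.
SEQ of data segment i = (ISN + 1) + sum of payload sizes of segments 1..i-1.
Segment 1: SEQ = 16315, payload = 1247 bytes
Segment 2: SEQ = 17562, payload = 992 bytes
Segment 3: SEQ = 18554, payload = 412 bytes
Segment 4: SEQ = 18966, payload = 602 bytes
Segment 5: SEQ = 19568, payload = 638 bytes
SEQ of segment 5 = 16315 + 1247 + 992 + 412 + 602 = 19568

19568


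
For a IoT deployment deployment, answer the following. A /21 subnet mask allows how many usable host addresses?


Given: subnet mask /21
Host bits = 32 - 21 = 11
Total addresses = 2^11 = 2048
Usable hosts = 2048 - 2 (network + broadcast) = 2046

2046


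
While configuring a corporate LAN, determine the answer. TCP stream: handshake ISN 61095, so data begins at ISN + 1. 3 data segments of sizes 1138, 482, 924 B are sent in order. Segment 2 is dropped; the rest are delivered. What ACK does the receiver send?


SYN uses sequence number 61095; first data byte = ISN + 1 = 61096.
Segment 1: SEQ = 61096, len = 1138 B, covers [61096, 62233]
Segment 2: SEQ = 62234, len = 482 B, covers [62234, 62715] [LOST]
Segment 3: SEQ = 62716, len = 924 B, covers [62716, 63639]
In-order data received: bytes [61096, 62233] (segments 1..1).
Segment 2 missing -> gap begins at byte 62234; later segments buffered out of order.
Cumulative ACK = next expected in-order byte = 61096 + 1138 = 62234

62234


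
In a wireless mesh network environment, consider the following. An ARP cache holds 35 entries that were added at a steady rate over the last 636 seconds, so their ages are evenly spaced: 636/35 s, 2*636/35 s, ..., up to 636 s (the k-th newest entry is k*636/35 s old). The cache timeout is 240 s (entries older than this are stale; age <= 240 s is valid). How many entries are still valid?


Ages are k * 636/35 s for k = 1..35 (spacing = 18.1714 s).
Entry k is valid iff k * 636/35 <= 240 iff k <= 35 * 240 / 636 = 13.2075
n_valid = floor(13.2075) = 13
(n_stale = 35 - 13 = 22)

13


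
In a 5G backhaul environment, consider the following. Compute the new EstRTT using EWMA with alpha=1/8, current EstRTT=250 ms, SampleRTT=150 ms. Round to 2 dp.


Given: EstRTT = 250 ms, SampleRTT = 150 ms, alpha = 1/8
New EstRTT = (1 - alpha) * EstRTT + alpha * SampleRTT
(7/8) * 250 = 218.75
(1/8) * 150 = 18.75
New EstRTT = 218.75 + 18.75 = 237.5 ms -> 237.50 ms (2 dp)

237.50


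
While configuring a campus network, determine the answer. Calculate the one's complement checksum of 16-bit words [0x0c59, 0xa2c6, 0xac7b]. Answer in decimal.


Given words: [0x0c59, 0xa2c6, 0xac7b]
Step 1: Sum all words
Raw sum = 3161 + 41670 + 44155 = 88986
Step 2: Fold carry: (23450 + 1) = 23451
One's complement = ~23451 & 0xFFFF = 42084

42084


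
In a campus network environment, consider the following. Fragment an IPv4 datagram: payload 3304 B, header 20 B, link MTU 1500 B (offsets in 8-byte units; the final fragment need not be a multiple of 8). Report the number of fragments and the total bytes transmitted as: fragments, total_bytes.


Max data per non-final fragment = floor((MTU - header)/8)*8 = floor((1500 - 20)/8)*8 = floor(1480/8)*8 = 1480 B
Final fragment needs no 8-byte alignment: it can carry up to MTU - header = 1480 B
Non-final fragments needed = ceil((payload - 1480) / 1480) = ceil(1824/1480) = ceil(1.2324) = 2
Number of fragments = 2 + 1 = 3
Fragment sizes (data): 2 * 1480 B + 344 B (last, 344 <= 1480 OK)
Total bytes sent = payload + n_frags * header = 3304 + 3*20 = 3304 + 60 = 3364 B

3, 3364


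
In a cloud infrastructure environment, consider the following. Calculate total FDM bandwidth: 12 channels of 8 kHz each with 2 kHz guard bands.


Given: 12 channels, 8 kHz each, guard = 2 kHz
Channel bandwidth = 12 * 8 = 96 kHz
Guard bands = 11 gaps * 2 kHz = 22 kHz
Total = 96 + 22 = 118 kHz

118


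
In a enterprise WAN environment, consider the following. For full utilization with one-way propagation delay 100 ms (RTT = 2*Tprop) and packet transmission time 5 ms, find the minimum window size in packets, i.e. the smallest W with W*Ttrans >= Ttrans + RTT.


Given: Ttrans = 5 ms, RTT = 200 ms (= 2 * Tprop, Tprop = 100 ms)
Time until first ACK returns = Ttrans + RTT = 5 + 200 = 205 ms
Need W * Ttrans >= Ttrans + RTT  ->  W >= (Ttrans + RTT) / Ttrans
(Ttrans + RTT) / Ttrans = 205 / 5 = 41
W_min = ceil(41) = 41

41


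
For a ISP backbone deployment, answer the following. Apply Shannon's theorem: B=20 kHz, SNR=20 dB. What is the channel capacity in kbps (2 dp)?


Given: B = 20 kHz, SNR = 20 dB
SNR linear = 10^(20/10) = 100
1 + SNR = 101
log2(101) = 6.6582114828
C = 20 * 1000 * 6.6582114828 = 133164.2297 bps
C = 133.164230 kbps -> 133.16 kbps (2 dp)

133.16


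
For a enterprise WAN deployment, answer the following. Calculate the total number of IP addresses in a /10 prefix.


Given: CIDR prefix /10
Host bits = 32 - 10 = 22
Total addresses = 2^22 = 4194304

4194304


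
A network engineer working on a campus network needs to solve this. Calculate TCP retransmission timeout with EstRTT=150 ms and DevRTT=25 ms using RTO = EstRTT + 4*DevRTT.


Given: EstRTT = 150 ms, DevRTT = 25 ms
Timeout = EstRTT + 4 * DevRTT
4 * DevRTT = 4 * 25 = 100
Timeout = 150 + 100 = 250 ms

250


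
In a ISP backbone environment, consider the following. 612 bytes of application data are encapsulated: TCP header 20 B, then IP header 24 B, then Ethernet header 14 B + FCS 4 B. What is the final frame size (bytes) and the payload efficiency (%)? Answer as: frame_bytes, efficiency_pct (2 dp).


TCP segment = 612 + 20 = 632 B
IP packet = 632 + 24 = 656 B
Ethernet frame = 656 + 14 + 4 = 674 B
Efficiency = app / frame = 612 / 674 = 0.908012 = 90.8012% -> 90.80% (2 dp)

674, 90.80


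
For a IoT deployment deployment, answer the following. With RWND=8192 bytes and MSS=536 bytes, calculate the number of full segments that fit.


Given: RWND = 8192 bytes, MSS = 536 bytes
Full segments = floor(RWND / MSS)
Full segments = floor(8192 / 536)
Full segments = floor(15.2836) = 15

15


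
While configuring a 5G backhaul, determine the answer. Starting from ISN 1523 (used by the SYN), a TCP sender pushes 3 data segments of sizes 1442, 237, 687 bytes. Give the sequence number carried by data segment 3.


The SYN occupies sequence number ISN = 1523, so the first data byte is ISN + 1 = 1524.
SEQ of data segment i = (ISN + 1) + sum of payload sizes of segments 1..i-1.
Segment 1: SEQ = 1524, payload = 1442 bytes
Segment 2: SEQ = 2966, payload = 237 bytes
Segment 3: SEQ = 3203, payload = 687 bytes
SEQ of segment 3 = 1524 + 1442 + 237 = 3203

3203


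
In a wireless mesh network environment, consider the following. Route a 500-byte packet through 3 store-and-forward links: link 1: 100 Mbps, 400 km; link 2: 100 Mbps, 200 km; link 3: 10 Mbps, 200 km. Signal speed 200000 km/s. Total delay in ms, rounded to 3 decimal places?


Packet = 500 bytes = 4000 bits. Store-and-forward: sum (t_trans + t_prop) per link.
Link 1: t_trans = 4000/(100*10^6) s = 0.0400 ms; t_prop = 400/200000 s = 2.0000 ms; subtotal = 2.0400 ms
Link 2: t_trans = 4000/(100*10^6) s = 0.0400 ms; t_prop = 200/200000 s = 1.0000 ms; subtotal = 1.0400 ms
Link 3: t_trans = 4000/(10*10^6) s = 0.4000 ms; t_prop = 200/200000 s = 1.0000 ms; subtotal = 1.4000 ms
End-to-end = 2.0400 + 1.0400 + 1.4000 = 4.4800 ms -> 4.480 ms (3 dp)

4.480


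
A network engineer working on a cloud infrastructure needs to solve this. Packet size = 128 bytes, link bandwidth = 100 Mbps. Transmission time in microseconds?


Given: packet = 128 bytes, bandwidth = 100 Mbps
Packet in bits = 128 * 8 = 1024 bits
Bandwidth = 100 * 10^6 = 100000000 bps
Time = 1024 / 100000000 seconds
Time in us = 1024 * 10^6 / 100000000 = 10.24

10.24


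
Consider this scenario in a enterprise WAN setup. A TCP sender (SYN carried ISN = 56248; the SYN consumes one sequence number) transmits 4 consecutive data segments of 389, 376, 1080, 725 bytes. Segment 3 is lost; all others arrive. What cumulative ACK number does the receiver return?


SYN uses sequence number 56248; first data byte = ISN + 1 = 56249.
Segment 1: SEQ = 56249, len = 389 B, covers [56249, 56637]
Segment 2: SEQ = 56638, len = 376 B, covers [56638, 57013]
Segment 3: SEQ = 57014, len = 1080 B, covers [57014, 58093] [LOST]
Segment 4: SEQ = 58094, len = 725 B, covers [58094, 58818]
In-order data received: bytes [56249, 57013] (segments 1..2).
Segment 3 missing -> gap begins at byte 57014; later segments buffered out of order.
Cumulative ACK = next expected in-order byte = 56249 + 389 + 376 = 57014

57014


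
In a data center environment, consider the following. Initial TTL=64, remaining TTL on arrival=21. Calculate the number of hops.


Given: initial TTL = 64, received TTL = 21
Hops = initial TTL - received TTL
Hops = 64 - 21 = 43

43


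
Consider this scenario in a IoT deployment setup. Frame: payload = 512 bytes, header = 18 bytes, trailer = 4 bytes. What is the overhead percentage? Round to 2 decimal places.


Given: payload = 512 B, header = 18 B, trailer = 4 B
Overhead bytes = header + trailer = 18 + 4 = 22
Total frame = payload + overhead = 512 + 22 = 534
Overhead % = 22 / 534 * 100 = 4.1199% -> 4.12% (2 dp)

4.12


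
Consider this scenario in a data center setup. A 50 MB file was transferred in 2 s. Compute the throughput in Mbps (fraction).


Given: file = 50 MB, time = 2 s
File in Mb = 50 * 8 = 400 Mb
Throughput = 400 / 2 Mbps
Throughput = 200 Mbps

200


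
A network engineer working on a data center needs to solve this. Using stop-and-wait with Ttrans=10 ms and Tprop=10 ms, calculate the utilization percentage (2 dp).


Given: Ttrans = 10 ms, Tprop = 10 ms
RTT = 2 * Tprop = 2 * 10 = 20 ms
U = Ttrans / (Ttrans + RTT)
U = 10 / (10 + 20)
U = 10 / 30 = 0.333333
U% = 33.33%

33.33


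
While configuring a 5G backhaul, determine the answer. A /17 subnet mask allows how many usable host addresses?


Given: subnet mask /17
Host bits = 32 - 17 = 15
Total addresses = 2^15 = 32768
Usable hosts = 32768 - 2 (network + broadcast) = 32766

32766


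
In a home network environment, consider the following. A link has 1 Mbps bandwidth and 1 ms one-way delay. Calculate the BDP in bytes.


Given: bandwidth = 1 Mbps, delay = 1 ms
BDP in bits = 1 * 10^6 * 1 / 1000
BDP in bits = 1000
BDP in bytes = 1000 / 8 = 125

125


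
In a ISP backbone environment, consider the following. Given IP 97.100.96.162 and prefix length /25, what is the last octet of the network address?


Given: IP = 97.100.96.162, prefix = /25
Subnet mask = 255.255.255.128
Last octet of IP: 162
Last octet of mask: 128
Network last octet = 162 AND 128 = 128

128


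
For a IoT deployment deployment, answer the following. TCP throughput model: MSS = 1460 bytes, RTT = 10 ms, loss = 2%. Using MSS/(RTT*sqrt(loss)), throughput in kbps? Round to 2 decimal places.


Given: MSS = 1460 bytes, RTT = 10 ms, loss = 2%
RTT in seconds = 10 / 1000 = 0.01
Loss rate = 2% = 0.02
sqrt(loss) = sqrt(0.02) = 0.141421356237
Throughput (bytes/s) = 1460 / (0.01 * 0.141421356237) = 1032375.9005
Throughput (kbps) = 1032375.9005 * 8 / 1000 = 8259.007204 -> 8259.01 kbps (2 dp)

8259.01


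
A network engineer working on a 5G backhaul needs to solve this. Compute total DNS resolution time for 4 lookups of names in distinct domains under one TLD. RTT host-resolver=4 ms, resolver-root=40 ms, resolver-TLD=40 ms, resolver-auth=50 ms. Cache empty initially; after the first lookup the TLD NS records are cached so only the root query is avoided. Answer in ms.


Lookup 1 (cold cache): local + root + TLD + auth = 4 + 40 + 40 + 50 = 134 ms
Lookups 2..4 (TLD NS cached -> skip root; new domain -> still ask TLD and auth): local + TLD + auth = 4 + 40 + 50 = 94 ms each
Remaining 3 lookups: 3 * 94 = 282 ms
Total = 134 + 282 = 416 ms

416


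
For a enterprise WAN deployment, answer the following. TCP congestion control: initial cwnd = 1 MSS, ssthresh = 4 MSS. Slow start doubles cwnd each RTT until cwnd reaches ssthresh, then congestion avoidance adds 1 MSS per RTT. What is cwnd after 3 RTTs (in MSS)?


RTT 0: cwnd = 1 MSS (initial)
RTT 1: cwnd = 2 MSS (slow start, doubled)
RTT 2: cwnd = 4 MSS (slow start, doubled)
RTT 3: cwnd = 5 MSS (congestion avoidance, +1)

5


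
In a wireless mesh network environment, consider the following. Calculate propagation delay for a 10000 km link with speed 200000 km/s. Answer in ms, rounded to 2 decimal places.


Given: distance = 10000 km, speed = 200000 km/s
Delay = distance / speed = 10000 / 200000 seconds
Delay in ms = 10000 * 1000 / 200000
Delay = 50.0000 ms
Rounded to 2 dp = 50.00 ms

50.00


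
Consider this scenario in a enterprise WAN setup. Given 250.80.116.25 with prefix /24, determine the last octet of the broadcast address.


Given: IP = 250.80.116.25, prefix = /24
Host bits = 32 - 24 = 8
Network last octet = 25 AND mask = 0
Host part size = 2^8 - 1 = 255
Broadcast last octet = 0 OR 255 = 255

255


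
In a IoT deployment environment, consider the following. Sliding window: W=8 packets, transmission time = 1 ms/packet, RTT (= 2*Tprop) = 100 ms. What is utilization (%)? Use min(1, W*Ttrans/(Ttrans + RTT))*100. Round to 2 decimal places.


Given: W = 8, Ttrans = 1 ms, RTT = 100 ms (= 2 * Tprop, Tprop = 50 ms)
Cycle time = Ttrans + RTT = 1 + 100 = 101 ms (first packet sent until its ACK returns)
W * Ttrans = 8 * 1 = 8 ms of sending per cycle
W * Ttrans / (Ttrans + RTT) = 8 / 101 = 0.079208
U = min(1, 0.079208) = 0.079208
U% = 7.92%

7.92


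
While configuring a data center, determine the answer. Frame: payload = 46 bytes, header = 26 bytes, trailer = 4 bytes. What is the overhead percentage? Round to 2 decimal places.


Given: payload = 46 B, header = 26 B, trailer = 4 B
Overhead bytes = header + trailer = 26 + 4 = 30
Total frame = payload + overhead = 46 + 30 = 76
Overhead % = 30 / 76 * 100 = 39.4737% -> 39.47% (2 dp)

39.47


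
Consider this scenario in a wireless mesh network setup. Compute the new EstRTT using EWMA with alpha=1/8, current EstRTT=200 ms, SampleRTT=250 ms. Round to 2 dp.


Given: EstRTT = 200 ms, SampleRTT = 250 ms, alpha = 1/8
New EstRTT = (1 - alpha) * EstRTT + alpha * SampleRTT
(7/8) * 200 = 175
(1/8) * 250 = 31.25
New EstRTT = 175 + 31.25 = 206.25 ms -> 206.25 ms (2 dp)

206.25


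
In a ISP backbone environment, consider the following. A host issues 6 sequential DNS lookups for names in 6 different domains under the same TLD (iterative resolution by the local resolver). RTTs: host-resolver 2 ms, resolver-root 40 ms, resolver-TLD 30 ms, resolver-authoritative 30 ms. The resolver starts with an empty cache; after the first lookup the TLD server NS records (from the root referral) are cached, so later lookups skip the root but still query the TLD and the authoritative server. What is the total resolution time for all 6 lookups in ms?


Lookup 1 (cold cache): local + root + TLD + auth = 2 + 40 + 30 + 30 = 102 ms
Lookups 2..6 (TLD NS cached -> skip root; new domain -> still ask TLD and auth): local + TLD + auth = 2 + 30 + 30 = 62 ms each
Remaining 5 lookups: 5 * 62 = 310 ms
Total = 102 + 310 = 412 ms

412


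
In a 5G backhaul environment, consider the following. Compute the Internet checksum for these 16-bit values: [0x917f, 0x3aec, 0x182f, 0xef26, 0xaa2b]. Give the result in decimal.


Given words: [0x917f, 0x3aec, 0x182f, 0xef26, 0xaa2b]
Step 1: Sum all words
Raw sum = 37247 + 15084 + 6191 + 61222 + 43563 = 163307
Step 2: Fold carry: (32235 + 2) = 32237
One's complement = ~32237 & 0xFFFF = 33298

33298


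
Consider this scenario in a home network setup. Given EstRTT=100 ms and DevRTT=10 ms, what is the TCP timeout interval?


Given: EstRTT = 100 ms, DevRTT = 10 ms
Timeout = EstRTT + 4 * DevRTT
4 * DevRTT = 4 * 10 = 40
Timeout = 100 + 40 = 140 ms

140


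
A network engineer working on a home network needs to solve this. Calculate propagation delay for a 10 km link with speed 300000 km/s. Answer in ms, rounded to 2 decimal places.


Given: distance = 10 km, speed = 300000 km/s
Delay = distance / speed = 10 / 300000 seconds
Delay in ms = 10 * 1000 / 300000
Delay = 0.0333 ms
Rounded to 2 dp = 0.03 ms

0.03


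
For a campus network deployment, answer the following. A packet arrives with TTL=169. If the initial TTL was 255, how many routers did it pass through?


Given: initial TTL = 255, received TTL = 169
Hops = initial TTL - received TTL
Hops = 255 - 169 = 86

86


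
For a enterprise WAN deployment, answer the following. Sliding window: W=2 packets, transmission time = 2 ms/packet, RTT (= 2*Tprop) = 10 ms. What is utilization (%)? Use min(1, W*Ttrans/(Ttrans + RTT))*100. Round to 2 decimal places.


Given: W = 2, Ttrans = 2 ms, RTT = 10 ms (= 2 * Tprop, Tprop = 5 ms)
Cycle time = Ttrans + RTT = 2 + 10 = 12 ms (first packet sent until its ACK returns)
W * Ttrans = 2 * 2 = 4 ms of sending per cycle
W * Ttrans / (Ttrans + RTT) = 4 / 12 = 0.333333
U = min(1, 0.333333) = 0.333333
U% = 33.33%

33.33


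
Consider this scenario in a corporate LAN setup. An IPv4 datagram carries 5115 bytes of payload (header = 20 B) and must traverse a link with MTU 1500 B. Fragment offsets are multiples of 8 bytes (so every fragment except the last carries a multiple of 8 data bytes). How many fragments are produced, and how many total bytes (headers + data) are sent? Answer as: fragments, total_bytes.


Max data per non-final fragment = floor((MTU - header)/8)*8 = floor((1500 - 20)/8)*8 = floor(1480/8)*8 = 1480 B
Final fragment needs no 8-byte alignment: it can carry up to MTU - header = 1480 B
Non-final fragments needed = ceil((payload - 1480) / 1480) = ceil(3635/1480) = ceil(2.4561) = 3
Number of fragments = 3 + 1 = 4
Fragment sizes (data): 3 * 1480 B + 675 B (last, 675 <= 1480 OK)
Total bytes sent = payload + n_frags * header = 5115 + 4*20 = 5115 + 80 = 5195 B

4, 5195


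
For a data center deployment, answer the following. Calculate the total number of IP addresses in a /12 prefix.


Given: CIDR prefix /12
Host bits = 32 - 12 = 20
Total addresses = 2^20 = 1048576

1048576


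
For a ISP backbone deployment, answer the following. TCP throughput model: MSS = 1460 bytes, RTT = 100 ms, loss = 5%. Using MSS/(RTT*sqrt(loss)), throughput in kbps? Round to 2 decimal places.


Given: MSS = 1460 bytes, RTT = 100 ms, loss = 5%
RTT in seconds = 100 / 1000 = 0.1
Loss rate = 5% = 0.05
sqrt(loss) = sqrt(0.05) = 0.223606797750
Throughput (bytes/s) = 1460 / (0.1 * 0.223606797750) = 65293.1849
Throughput (kbps) = 65293.1849 * 8 / 1000 = 522.345480 -> 522.35 kbps (2 dp)

522.35


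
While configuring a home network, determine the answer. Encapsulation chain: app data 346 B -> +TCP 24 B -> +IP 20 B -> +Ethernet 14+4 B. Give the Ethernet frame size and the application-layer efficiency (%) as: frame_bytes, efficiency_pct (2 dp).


TCP segment = 346 + 24 = 370 B
IP packet = 370 + 20 = 390 B
Ethernet frame = 390 + 14 + 4 = 408 B
Efficiency = app / frame = 346 / 408 = 0.848039 = 84.8039% -> 84.80% (2 dp)

408, 84.80


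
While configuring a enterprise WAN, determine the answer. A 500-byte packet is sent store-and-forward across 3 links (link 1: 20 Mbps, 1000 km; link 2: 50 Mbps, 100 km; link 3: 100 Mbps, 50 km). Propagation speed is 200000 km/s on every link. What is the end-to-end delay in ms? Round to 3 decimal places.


Packet = 500 bytes = 4000 bits. Store-and-forward: sum (t_trans + t_prop) per link.
Link 1: t_trans = 4000/(20*10^6) s = 0.2000 ms; t_prop = 1000/200000 s = 5.0000 ms; subtotal = 5.2000 ms
Link 2: t_trans = 4000/(50*10^6) s = 0.0800 ms; t_prop = 100/200000 s = 0.5000 ms; subtotal = 0.5800 ms
Link 3: t_trans = 4000/(100*10^6) s = 0.0400 ms; t_prop = 50/200000 s = 0.2500 ms; subtotal = 0.2900 ms
End-to-end = 5.2000 + 0.5800 + 0.2900 = 6.0700 ms -> 6.070 ms (3 dp)

6.070


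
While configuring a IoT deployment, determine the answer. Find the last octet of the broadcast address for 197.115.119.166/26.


Given: IP = 197.115.119.166, prefix = /26
Host bits = 32 - 26 = 6
Network last octet = 166 AND mask = 128
Host part size = 2^6 - 1 = 63
Broadcast last octet = 128 OR 63 = 191

191


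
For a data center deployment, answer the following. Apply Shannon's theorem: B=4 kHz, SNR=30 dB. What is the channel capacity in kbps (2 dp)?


Given: B = 4 kHz, SNR = 30 dB
SNR linear = 10^(30/10) = 1000
1 + SNR = 1001
log2(1001) = 9.9672262588
C = 4 * 1000 * 9.9672262588 = 39868.9050 bps
C = 39.868905 kbps -> 39.87 kbps (2 dp)

39.87


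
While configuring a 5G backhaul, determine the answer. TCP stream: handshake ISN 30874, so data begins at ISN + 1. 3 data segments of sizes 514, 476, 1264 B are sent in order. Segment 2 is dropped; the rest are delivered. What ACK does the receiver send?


SYN uses sequence number 30874; first data byte = ISN + 1 = 30875.
Segment 1: SEQ = 30875, len = 514 B, covers [30875, 31388]
Segment 2: SEQ = 31389, len = 476 B, covers [31389, 31864] [LOST]
Segment 3: SEQ = 31865, len = 1264 B, covers [31865, 33128]
In-order data received: bytes [30875, 31388] (segments 1..1).
Segment 2 missing -> gap begins at byte 31389; later segments buffered out of order.
Cumulative ACK = next expected in-order byte = 30875 + 514 = 31389

31389


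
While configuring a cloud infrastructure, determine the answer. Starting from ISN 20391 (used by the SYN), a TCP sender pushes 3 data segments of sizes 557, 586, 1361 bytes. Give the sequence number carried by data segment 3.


The SYN occupies sequence number ISN = 20391, so the first data byte is ISN + 1 = 20392.
SEQ of data segment i = (ISN + 1) + sum of payload sizes of segments 1..i-1.
Segment 1: SEQ = 20392, payload = 557 bytes
Segment 2: SEQ = 20949, payload = 586 bytes
Segment 3: SEQ = 21535, payload = 1361 bytes
SEQ of segment 3 = 20392 + 557 + 586 = 21535

21535


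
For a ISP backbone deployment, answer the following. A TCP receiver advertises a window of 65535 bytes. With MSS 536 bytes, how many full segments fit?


Given: RWND = 65535 bytes, MSS = 536 bytes
Full segments = floor(RWND / MSS)
Full segments = floor(65535 / 536)
Full segments = floor(122.2668) = 122

122


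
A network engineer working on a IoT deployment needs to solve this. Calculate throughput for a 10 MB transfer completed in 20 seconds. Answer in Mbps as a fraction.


Given: file = 10 MB, time = 20 s
File in Mb = 10 * 8 = 80 Mb
Throughput = 80 / 20 Mbps
Throughput = 4 Mbps

4


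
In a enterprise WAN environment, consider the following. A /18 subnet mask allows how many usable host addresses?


Given: subnet mask /18
Host bits = 32 - 18 = 14
Total addresses = 2^14 = 16384
Usable hosts = 16384 - 2 (network + broadcast) = 16382

16382


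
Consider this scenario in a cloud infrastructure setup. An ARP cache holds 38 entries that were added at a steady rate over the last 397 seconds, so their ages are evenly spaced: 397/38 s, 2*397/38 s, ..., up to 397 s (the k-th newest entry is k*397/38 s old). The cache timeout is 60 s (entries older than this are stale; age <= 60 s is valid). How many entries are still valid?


Ages are k * 397/38 s for k = 1..38 (spacing = 10.4474 s).
Entry k is valid iff k * 397/38 <= 60 iff k <= 38 * 60 / 397 = 5.7431
n_valid = floor(5.7431) = 5
(n_stale = 38 - 5 = 33)

5


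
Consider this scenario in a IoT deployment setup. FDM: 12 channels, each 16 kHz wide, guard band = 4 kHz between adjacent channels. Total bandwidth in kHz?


Given: 12 channels, 16 kHz each, guard = 4 kHz
Channel bandwidth = 12 * 16 = 192 kHz
Guard bands = 11 gaps * 4 kHz = 44 kHz
Total = 192 + 44 = 236 kHz

236


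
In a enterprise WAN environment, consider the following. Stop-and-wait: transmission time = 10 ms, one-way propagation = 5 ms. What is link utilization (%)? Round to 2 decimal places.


Given: Ttrans = 10 ms, Tprop = 5 ms
RTT = 2 * Tprop = 2 * 5 = 10 ms
U = Ttrans / (Ttrans + RTT)
U = 10 / (10 + 10)
U = 10 / 20 = 0.5
U% = 50.00%

50.00


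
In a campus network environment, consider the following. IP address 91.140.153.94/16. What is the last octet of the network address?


Given: IP = 91.140.153.94, prefix = /16
Subnet mask = 255.255.0.0
Last octet of IP: 94
Last octet of mask: 0
Network last octet = 94 AND 0 = 0

0


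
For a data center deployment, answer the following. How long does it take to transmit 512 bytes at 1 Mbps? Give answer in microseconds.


Given: packet = 512 bytes, bandwidth = 1 Mbps
Packet in bits = 512 * 8 = 4096 bits
Bandwidth = 1 * 10^6 = 1000000 bps
Time = 4096 / 1000000 seconds
Time in us = 4096 * 10^6 / 1000000 = 4096

4096


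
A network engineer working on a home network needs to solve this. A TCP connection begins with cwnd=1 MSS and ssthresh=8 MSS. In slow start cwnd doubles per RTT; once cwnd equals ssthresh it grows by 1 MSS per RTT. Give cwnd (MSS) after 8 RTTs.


RTT 0: cwnd = 1 MSS (initial)
RTT 1: cwnd = 2 MSS (slow start, doubled)
RTT 2: cwnd = 4 MSS (slow start, doubled)
RTT 3: cwnd = 8 MSS (slow start, doubled)
RTT 4: cwnd = 9 MSS (congestion avoidance, +1)
RTT 5: cwnd = 10 MSS (congestion avoidance, +1)
RTT 6: cwnd = 11 MSS (congestion avoidance, +1)
RTT 7: cwnd = 12 MSS (congestion avoidance, +1)
RTT 8: cwnd = 13 MSS (congestion avoidance, +1)

13


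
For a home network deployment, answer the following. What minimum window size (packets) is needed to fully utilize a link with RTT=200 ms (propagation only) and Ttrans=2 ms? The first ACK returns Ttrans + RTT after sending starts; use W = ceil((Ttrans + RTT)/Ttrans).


Given: Ttrans = 2 ms, RTT = 200 ms (= 2 * Tprop, Tprop = 100 ms)
Time until first ACK returns = Ttrans + RTT = 2 + 200 = 202 ms
Need W * Ttrans >= Ttrans + RTT  ->  W >= (Ttrans + RTT) / Ttrans
(Ttrans + RTT) / Ttrans = 202 / 2 = 101
W_min = ceil(101) = 101

101


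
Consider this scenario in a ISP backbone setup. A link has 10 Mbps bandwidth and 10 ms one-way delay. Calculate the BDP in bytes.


Given: bandwidth = 10 Mbps, delay = 10 ms
BDP in bits = 10 * 10^6 * 10 / 1000
BDP in bits = 100000
BDP in bytes = 100000 / 8 = 12500

12500


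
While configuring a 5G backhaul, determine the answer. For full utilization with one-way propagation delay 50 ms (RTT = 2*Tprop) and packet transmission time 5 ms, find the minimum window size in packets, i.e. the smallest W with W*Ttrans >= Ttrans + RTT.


Given: Ttrans = 5 ms, RTT = 100 ms (= 2 * Tprop, Tprop = 50 ms)
Time until first ACK returns = Ttrans + RTT = 5 + 100 = 105 ms
Need W * Ttrans >= Ttrans + RTT  ->  W >= (Ttrans + RTT) / Ttrans
(Ttrans + RTT) / Ttrans = 105 / 5 = 21
W_min = ceil(21) = 21

21


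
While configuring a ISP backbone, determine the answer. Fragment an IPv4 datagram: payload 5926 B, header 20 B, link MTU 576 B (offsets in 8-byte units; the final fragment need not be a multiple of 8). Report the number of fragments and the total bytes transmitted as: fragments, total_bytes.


Max data per non-final fragment = floor((MTU - header)/8)*8 = floor((576 - 20)/8)*8 = floor(556/8)*8 = 552 B
Final fragment needs no 8-byte alignment: it can carry up to MTU - header = 556 B
Non-final fragments needed = ceil((payload - 556) / 552) = ceil(5370/552) = ceil(9.7283) = 10
Number of fragments = 10 + 1 = 11
Fragment sizes (data): 10 * 552 B + 406 B (last, 406 <= 556 OK)
Total bytes sent = payload + n_frags * header = 5926 + 11*20 = 5926 + 220 = 6146 B

11, 6146


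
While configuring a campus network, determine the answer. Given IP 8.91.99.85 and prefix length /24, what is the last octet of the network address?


Given: IP = 8.91.99.85, prefix = /24
Subnet mask = 255.255.255.0
Last octet of IP: 85
Last octet of mask: 0
Network last octet = 85 AND 0 = 0

0


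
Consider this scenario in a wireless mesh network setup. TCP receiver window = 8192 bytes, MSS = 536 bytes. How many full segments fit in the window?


Given: RWND = 8192 bytes, MSS = 536 bytes
Full segments = floor(RWND / MSS)
Full segments = floor(8192 / 536)
Full segments = floor(15.2836) = 15

15


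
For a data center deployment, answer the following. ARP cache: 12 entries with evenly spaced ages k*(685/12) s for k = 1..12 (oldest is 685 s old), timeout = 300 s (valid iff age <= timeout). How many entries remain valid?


Ages are k * 685/12 s for k = 1..12 (spacing = 57.0833 s).
Entry k is valid iff k * 685/12 <= 300 iff k <= 12 * 300 / 685 = 5.2555
n_valid = floor(5.2555) = 5
(n_stale = 12 - 5 = 7)

5


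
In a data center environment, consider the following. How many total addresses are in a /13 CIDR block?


Given: CIDR prefix /13
Host bits = 32 - 13 = 19
Total addresses = 2^19 = 524288

524288


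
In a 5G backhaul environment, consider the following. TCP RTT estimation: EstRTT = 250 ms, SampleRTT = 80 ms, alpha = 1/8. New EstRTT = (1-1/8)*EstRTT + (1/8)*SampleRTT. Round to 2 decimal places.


Given: EstRTT = 250 ms, SampleRTT = 80 ms, alpha = 1/8
New EstRTT = (1 - alpha) * EstRTT + alpha * SampleRTT
(7/8) * 250 = 218.75
(1/8) * 80 = 10
New EstRTT = 218.75 + 10 = 228.75 ms -> 228.75 ms (2 dp)

228.75


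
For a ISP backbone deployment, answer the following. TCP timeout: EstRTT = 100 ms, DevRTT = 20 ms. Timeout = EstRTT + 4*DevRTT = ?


Given: EstRTT = 100 ms, DevRTT = 20 ms
Timeout = EstRTT + 4 * DevRTT
4 * DevRTT = 4 * 20 = 80
Timeout = 100 + 80 = 180 ms

180


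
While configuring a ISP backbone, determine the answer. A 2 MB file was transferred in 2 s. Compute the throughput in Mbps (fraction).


Given: file = 2 MB, time = 2 s
File in Mb = 2 * 8 = 16 Mb
Throughput = 16 / 2 Mbps
Throughput = 8 Mbps

8


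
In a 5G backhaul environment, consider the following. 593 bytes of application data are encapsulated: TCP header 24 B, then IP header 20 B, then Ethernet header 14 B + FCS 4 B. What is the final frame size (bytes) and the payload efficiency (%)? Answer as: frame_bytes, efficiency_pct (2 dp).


TCP segment = 593 + 24 = 617 B
IP packet = 617 + 20 = 637 B
Ethernet frame = 637 + 14 + 4 = 655 B
Efficiency = app / frame = 593 / 655 = 0.905344 = 90.5344% -> 90.53% (2 dp)

655, 90.53


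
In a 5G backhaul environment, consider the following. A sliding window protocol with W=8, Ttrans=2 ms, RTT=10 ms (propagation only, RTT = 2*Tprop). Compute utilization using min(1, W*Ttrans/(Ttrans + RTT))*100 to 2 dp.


Given: W = 8, Ttrans = 2 ms, RTT = 10 ms (= 2 * Tprop, Tprop = 5 ms)
Cycle time = Ttrans + RTT = 2 + 10 = 12 ms (first packet sent until its ACK returns)
W * Ttrans = 8 * 2 = 16 ms of sending per cycle
W * Ttrans / (Ttrans + RTT) = 16 / 12 = 1.333333
U = min(1, 1.333333) = 1.000000
U% = 100.00%

100.00


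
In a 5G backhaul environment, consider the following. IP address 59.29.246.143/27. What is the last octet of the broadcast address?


Given: IP = 59.29.246.143, prefix = /27
Host bits = 32 - 27 = 5
Network last octet = 143 AND mask = 128
Host part size = 2^5 - 1 = 31
Broadcast last octet = 128 OR 31 = 159

159


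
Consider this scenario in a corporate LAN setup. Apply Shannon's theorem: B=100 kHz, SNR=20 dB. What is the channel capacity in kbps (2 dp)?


Given: B = 100 kHz, SNR = 20 dB
SNR linear = 10^(20/10) = 100
1 + SNR = 101
log2(101) = 6.6582114828
C = 100 * 1000 * 6.6582114828 = 665821.1483 bps
C = 665.821148 kbps -> 665.82 kbps (2 dp)

665.82


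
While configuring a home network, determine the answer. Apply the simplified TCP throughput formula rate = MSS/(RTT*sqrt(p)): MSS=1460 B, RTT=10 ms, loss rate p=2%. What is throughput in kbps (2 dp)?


Given: MSS = 1460 bytes, RTT = 10 ms, loss = 2%
RTT in seconds = 10 / 1000 = 0.01
Loss rate = 2% = 0.02
sqrt(loss) = sqrt(0.02) = 0.141421356237
Throughput (bytes/s) = 1460 / (0.01 * 0.141421356237) = 1032375.9005
Throughput (kbps) = 1032375.9005 * 8 / 1000 = 8259.007204 -> 8259.01 kbps (2 dp)

8259.01


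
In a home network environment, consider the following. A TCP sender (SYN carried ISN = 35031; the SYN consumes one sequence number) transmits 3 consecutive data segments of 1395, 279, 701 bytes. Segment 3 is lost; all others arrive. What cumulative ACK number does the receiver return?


SYN uses sequence number 35031; first data byte = ISN + 1 = 35032.
Segment 1: SEQ = 35032, len = 1395 B, covers [35032, 36426]
Segment 2: SEQ = 36427, len = 279 B, covers [36427, 36705]
Segment 3: SEQ = 36706, len = 701 B, covers [36706, 37406] [LOST]
In-order data received: bytes [35032, 36705] (segments 1..2).
Segment 3 missing -> gap begins at byte 36706.
Cumulative ACK = next expected in-order byte = 35032 + 1395 + 279 = 36706

36706
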